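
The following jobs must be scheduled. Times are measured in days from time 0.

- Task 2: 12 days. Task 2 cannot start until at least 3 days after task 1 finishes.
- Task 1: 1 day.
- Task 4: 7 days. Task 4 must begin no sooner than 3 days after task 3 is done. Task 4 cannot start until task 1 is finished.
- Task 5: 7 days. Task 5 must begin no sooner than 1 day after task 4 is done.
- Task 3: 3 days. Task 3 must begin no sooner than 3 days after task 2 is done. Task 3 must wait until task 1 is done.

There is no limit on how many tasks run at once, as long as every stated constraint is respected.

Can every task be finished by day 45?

Nothing blocks task 1, so it runs from day 0 to day 1.
Task 2 cannot begin until task 1 (finishes day 1, plus 3-day gap → day 4). It runs from day 4 to 4 + 12 = day 16.
Task 3 needs all of task 2 (finishes day 16, plus 3-day gap → day 19); task 1 (finishes day 1). That puts its earliest start at day 19; it finishes at 19 + 3 = day 22.
Task 4 has to wait for task 3 (finishes day 22, plus 3-day gap → day 25); task 1 (finishes day 1). The latest of these is day 25, so task 4 runs day 25 to 25 + 7 = day 32.
After task 4 (finishes day 32, plus 1-day gap → day 33), task 5 can start at day 33 and finishes at day 40.
Every task is finished by day 40, which is no later than the deadline of 45, so the schedule is feasible.

Yes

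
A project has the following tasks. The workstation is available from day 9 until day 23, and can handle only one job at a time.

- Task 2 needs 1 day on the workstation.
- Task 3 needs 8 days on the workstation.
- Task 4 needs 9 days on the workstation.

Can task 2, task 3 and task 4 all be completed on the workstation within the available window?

No

The workstation window is 23 − 9 = 14 days.
Running back to back, the jobs need 1 + 8 + 9 = 18 days on the workstation.
Since 18 > 14, they cannot all fit.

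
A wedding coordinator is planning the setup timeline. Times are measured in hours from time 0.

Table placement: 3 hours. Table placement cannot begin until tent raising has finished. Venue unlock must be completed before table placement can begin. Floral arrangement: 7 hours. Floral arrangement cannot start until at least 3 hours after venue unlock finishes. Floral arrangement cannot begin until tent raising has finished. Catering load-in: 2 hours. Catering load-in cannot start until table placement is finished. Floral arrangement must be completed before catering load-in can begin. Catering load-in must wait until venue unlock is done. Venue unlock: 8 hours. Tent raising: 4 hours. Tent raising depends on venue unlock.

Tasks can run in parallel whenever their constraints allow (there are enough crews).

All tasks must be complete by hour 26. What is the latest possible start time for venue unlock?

Nothing follows catering load-in; the deadline of hour 26 is its only limit. It must start by 26 − 2 = hour 24.
Table placement feeds into catering load-in (must start by hour 24); so table placement must finish by hour 24 and therefore start by hour 21.
Floral arrangement must finish before catering load-in (must start by hour 24). With a 7-hour duration, floral arrangement must start by 24 − 7 = hour 17.
Tent raising feeds table placement (must start by hour 21); floral arrangement (must start by hour 17). Taking the minimum, tent raising must finish by hour 17 and start by 17 − 4 = hour 13.
Venue unlock has several dependents: tent raising (must start by hour 13); table placement (must start by hour 21); floral arrangement (must start by hour 17, minus 3-hour gap → hour 14); catering load-in (must start by hour 24). The earliest of those limits is hour 13, so venue unlock must start by 13 − 8 = hour 5.

5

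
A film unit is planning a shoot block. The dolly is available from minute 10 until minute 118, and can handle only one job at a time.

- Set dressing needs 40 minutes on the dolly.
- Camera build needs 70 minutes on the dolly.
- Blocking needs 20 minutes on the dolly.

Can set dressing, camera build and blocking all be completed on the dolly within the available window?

The dolly window is 118 − 10 = 108 minutes.
Running back to back, the jobs need 40 + 70 + 20 = 130 minutes on the dolly.
Since 130 > 108, they cannot all fit.

No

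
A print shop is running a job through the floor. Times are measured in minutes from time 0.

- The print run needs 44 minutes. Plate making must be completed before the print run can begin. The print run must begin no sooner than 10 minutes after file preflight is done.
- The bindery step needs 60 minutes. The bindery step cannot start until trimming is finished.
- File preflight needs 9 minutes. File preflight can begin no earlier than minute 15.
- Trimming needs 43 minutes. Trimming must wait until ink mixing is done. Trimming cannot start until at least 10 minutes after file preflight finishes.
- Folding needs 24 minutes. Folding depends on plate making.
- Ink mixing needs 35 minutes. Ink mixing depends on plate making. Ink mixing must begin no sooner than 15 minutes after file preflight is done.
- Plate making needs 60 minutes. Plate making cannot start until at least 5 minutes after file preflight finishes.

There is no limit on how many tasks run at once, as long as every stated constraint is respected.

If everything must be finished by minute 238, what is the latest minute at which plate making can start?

40

The bindery step has no dependents, so it just needs to finish by minute 238. Starting by 238 − 60 = minute 178 achieves that.
Trimming feeds into the bindery step (must start by minute 178); so trimming must finish by minute 178 and therefore start by minute 135.
Ink mixing must finish before trimming (must start by minute 135). With a 35-minute duration, ink mixing must start by 135 − 35 = minute 100.
The print run must finish by minute 238; it takes 44 minutes, so it must start by 238 − 44 = minute 194.
To finish by minute 238, folding (duration 24) must start no later than minute 214.
For plate making: ink mixing (must start by minute 100); the print run (must start by minute 194); folding (must start by minute 214). The most restrictive is minute 100; with a 60-minute duration, plate making must start by minute 40.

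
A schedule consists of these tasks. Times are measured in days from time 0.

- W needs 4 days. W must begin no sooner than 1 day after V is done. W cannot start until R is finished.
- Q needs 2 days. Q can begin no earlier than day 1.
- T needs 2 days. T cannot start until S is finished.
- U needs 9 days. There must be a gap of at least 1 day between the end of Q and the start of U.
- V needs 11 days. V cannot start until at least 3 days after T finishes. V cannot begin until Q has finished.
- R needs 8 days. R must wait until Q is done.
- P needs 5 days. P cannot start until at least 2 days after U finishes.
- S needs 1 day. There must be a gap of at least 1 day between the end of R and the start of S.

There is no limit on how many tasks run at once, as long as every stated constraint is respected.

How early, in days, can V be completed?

Q waits on its own release at day 1, so it starts at day 1 and finishes at 1 + 2 = day 3.
R waits on Q (finishes day 3), so it starts at day 3 and finishes at 3 + 8 = day 11.
After R (finishes day 11, plus 1-day gap → day 12), S can start at day 12 and finishes at day 13.
T waits on S (finishes day 13), so it starts at day 13 and finishes at 13 + 2 = day 15.
V has to wait for T (finishes day 15, plus 3-day gap → day 18); Q (finishes day 3). The latest of these is day 18, so V runs day 18 to 18 + 11 = day 29.

29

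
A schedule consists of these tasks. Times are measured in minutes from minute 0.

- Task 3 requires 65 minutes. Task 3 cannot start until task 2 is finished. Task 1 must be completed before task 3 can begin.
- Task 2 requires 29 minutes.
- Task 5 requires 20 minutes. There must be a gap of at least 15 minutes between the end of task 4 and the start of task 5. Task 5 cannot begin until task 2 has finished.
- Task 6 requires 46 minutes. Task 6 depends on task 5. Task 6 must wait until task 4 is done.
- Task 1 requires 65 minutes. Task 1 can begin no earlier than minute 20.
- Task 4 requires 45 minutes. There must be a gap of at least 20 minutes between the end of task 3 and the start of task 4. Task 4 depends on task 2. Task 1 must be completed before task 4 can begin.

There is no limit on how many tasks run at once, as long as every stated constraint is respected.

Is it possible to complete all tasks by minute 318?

Nothing blocks task 2, so it runs from minute 0 to minute 29.
Task 1 cannot begin until its own release at minute 20. It runs from minute 20 to 20 + 65 = minute 85.
Task 3 has to wait for task 2 (finishes minute 29); task 1 (finishes minute 85). The latest of these is minute 85, so task 3 runs minute 85 to 85 + 65 = minute 150.
For task 4: task 3 (finishes minute 150, plus 20-minute gap → minute 170); task 2 (finishes minute 29); task 1 (finishes minute 85). Taking the maximum gives a start of minute 170, and it finishes at 170 + 45 = minute 215.
Task 5 cannot start until task 4 (finishes minute 215, plus 15-minute gap → minute 230); task 2 (finishes minute 29). The controlling bound is minute 230, so task 5 finishes at 230 + 20 = minute 250.
Task 6 has to wait for task 5 (finishes minute 250); task 4 (finishes minute 215). The latest of these is minute 250, so task 6 runs minute 250 to 250 + 46 = minute 296.
Every task is finished by minute 296, which is no later than the deadline of 318, so the schedule is feasible.

Yes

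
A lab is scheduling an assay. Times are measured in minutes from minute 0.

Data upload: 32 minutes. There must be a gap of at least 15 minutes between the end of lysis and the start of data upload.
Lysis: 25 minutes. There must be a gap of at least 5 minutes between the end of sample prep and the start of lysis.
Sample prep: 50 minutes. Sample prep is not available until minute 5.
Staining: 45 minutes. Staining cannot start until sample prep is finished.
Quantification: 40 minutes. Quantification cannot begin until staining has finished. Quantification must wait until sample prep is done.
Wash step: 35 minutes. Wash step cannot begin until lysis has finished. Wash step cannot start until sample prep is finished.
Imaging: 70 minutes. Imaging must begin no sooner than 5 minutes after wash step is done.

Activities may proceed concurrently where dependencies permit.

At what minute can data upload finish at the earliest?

132

Sample prep waits on its own release at minute 5, so it starts at minute 5 and finishes at 5 + 50 = minute 55.
Lysis waits on sample prep (finishes minute 55, plus 5-minute gap → minute 60), so it starts at minute 60 and finishes at 60 + 25 = minute 85.
Data upload cannot begin until lysis (finishes minute 85, plus 15-minute gap → minute 100). It runs from minute 100 to 100 + 32 = minute 132.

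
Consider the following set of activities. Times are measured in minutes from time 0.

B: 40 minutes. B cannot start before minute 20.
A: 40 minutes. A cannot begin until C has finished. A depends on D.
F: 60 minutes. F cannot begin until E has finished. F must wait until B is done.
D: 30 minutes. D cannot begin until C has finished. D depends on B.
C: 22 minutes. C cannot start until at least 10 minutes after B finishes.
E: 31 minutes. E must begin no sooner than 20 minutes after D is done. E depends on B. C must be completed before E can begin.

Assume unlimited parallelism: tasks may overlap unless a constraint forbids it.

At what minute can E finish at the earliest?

B waits on its own release at minute 20, so it starts at minute 20 and finishes at 20 + 40 = minute 60.
C waits on B (finishes minute 60, plus 10-minute gap → minute 70), so it starts at minute 70 and finishes at 70 + 22 = minute 92.
For D: C (finishes minute 92); B (finishes minute 60). Taking the maximum gives a start of minute 92, and it finishes at 92 + 30 = minute 122.
For E: D (finishes minute 122, plus 20-minute gap → minute 142); B (finishes minute 60); C (finishes minute 92). Taking the maximum gives a start of minute 142, and it finishes at 142 + 31 = minute 173.

173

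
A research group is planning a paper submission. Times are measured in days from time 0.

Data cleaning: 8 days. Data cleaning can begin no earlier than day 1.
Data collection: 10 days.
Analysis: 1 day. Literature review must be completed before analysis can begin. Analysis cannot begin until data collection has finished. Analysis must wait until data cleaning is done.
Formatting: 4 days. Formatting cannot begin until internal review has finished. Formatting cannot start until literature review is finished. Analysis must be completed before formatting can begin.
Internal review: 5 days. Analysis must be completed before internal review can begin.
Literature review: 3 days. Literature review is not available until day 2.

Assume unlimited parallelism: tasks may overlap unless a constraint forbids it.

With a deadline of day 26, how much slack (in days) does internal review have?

6

After its own release at day 1, data cleaning can start at day 1 and finishes at day 9.
Data collection can start immediately at day 0; it finishes at day 10.
Literature review cannot begin until its own release at day 2. It runs from day 2 to 2 + 3 = day 5.
Analysis cannot start until literature review (finishes day 5); data collection (finishes day 10); data cleaning (finishes day 9). The controlling bound is day 10, so analysis finishes at 10 + 1 = day 11.
Internal review waits on analysis (finishes day 11), so it starts at day 11 and finishes at 11 + 5 = day 16.

Working backward from the deadline:
Formatting must finish by day 26; it takes 4 days, so it must start by 26 − 4 = day 22.
Internal review has to be done before formatting (must start by day 22). That means finishing by day 22, i.e. starting by 22 − 5 = day 17.
So internal review can start as early as day 11 and as late as day 17, giving 17 − 11 = 6 days of slack.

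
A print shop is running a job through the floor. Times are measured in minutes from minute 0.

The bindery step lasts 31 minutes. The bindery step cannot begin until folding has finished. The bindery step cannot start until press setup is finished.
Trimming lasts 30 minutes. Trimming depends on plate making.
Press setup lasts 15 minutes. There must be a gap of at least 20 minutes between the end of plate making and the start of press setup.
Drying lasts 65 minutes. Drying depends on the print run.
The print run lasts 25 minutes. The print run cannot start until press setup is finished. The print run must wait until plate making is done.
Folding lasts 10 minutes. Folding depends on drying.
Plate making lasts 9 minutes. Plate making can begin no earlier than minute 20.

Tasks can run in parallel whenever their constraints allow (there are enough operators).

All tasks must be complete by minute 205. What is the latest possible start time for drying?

99

Nothing follows the bindery step; the deadline of minute 205 is its only limit. It must start by 205 − 31 = minute 174.
Folding feeds into the bindery step (must start by minute 174); so folding must finish by minute 174 and therefore start by minute 164.
Drying must finish before folding (must start by minute 164). With a 65-minute duration, drying must start by 164 − 65 = minute 99.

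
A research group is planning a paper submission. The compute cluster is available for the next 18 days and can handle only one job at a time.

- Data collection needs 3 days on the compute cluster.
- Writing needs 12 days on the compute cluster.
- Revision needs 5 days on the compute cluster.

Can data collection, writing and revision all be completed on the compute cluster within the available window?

Running back to back, the jobs need 3 + 12 + 5 = 20 days on the compute cluster.
Since 20 > 18, they cannot all fit.

No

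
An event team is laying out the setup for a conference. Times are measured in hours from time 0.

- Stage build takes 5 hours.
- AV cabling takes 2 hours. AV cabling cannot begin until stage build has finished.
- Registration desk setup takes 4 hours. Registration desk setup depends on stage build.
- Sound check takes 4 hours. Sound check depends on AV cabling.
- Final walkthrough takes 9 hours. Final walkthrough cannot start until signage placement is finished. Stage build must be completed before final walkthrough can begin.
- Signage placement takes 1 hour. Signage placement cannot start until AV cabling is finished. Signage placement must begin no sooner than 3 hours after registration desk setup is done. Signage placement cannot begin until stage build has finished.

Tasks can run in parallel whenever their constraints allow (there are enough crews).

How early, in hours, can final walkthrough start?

13

Nothing blocks stage build, so it runs from hour 0 to hour 5.
After stage build (finishes hour 5), registration desk setup can start at hour 5 and finishes at hour 9.
AV cabling cannot begin until stage build (finishes hour 5). It runs from hour 5 to 5 + 2 = hour 7.
Signage placement needs all of AV cabling (finishes hour 7); registration desk setup (finishes hour 9, plus 3-hour gap → hour 12); stage build (finishes hour 5). That puts its earliest start at hour 12; it finishes at 12 + 1 = hour 13.
Final walkthrough waits on signage placement (finishes hour 13); stage build (finishes hour 5). The latest of these is hour 13, which is the earliest final walkthrough can start.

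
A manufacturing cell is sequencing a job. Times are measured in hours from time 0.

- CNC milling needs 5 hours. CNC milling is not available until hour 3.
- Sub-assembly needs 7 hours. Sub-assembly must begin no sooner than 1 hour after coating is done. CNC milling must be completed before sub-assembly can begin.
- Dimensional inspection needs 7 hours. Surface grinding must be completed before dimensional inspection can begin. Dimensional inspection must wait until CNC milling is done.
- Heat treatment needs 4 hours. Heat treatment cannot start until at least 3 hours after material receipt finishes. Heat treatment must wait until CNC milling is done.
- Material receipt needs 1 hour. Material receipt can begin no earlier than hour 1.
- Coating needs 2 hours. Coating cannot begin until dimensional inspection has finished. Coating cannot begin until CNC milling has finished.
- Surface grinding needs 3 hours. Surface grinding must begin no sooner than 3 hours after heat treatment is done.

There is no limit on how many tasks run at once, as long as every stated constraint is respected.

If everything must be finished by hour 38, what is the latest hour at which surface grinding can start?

18

Nothing follows sub-assembly; the deadline of hour 38 is its only limit. It must start by 38 − 7 = hour 31.
Coating feeds into sub-assembly (must start by hour 31, minus 1-hour gap → hour 30); so coating must finish by hour 30 and therefore start by hour 28.
Dimensional inspection feeds into coating (must start by hour 28); so dimensional inspection must finish by hour 28 and therefore start by hour 21.
Surface grinding must finish before dimensional inspection (must start by hour 21). With a 3-hour duration, surface grinding must start by 21 − 3 = hour 18.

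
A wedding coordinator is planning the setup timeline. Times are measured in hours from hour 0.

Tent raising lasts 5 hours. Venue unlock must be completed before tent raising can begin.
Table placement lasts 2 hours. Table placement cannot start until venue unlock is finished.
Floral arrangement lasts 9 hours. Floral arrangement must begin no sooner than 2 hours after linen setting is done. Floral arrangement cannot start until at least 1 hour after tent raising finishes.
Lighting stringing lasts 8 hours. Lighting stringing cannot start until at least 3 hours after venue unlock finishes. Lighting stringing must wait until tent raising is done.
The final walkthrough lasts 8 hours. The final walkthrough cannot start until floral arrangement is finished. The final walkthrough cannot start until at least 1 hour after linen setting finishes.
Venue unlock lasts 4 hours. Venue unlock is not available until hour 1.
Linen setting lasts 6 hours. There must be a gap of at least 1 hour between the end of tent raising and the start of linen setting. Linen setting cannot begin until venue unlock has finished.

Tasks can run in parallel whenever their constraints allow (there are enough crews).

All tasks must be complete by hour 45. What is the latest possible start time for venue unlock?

The final walkthrough must finish by hour 45; it takes 8 hours, so it must start by 45 − 8 = hour 37.
Floral arrangement feeds into the final walkthrough (must start by hour 37); so floral arrangement must finish by hour 37 and therefore start by hour 28.
Linen setting must finish in time for floral arrangement (must start by hour 28, minus 2-hour gap → hour 26); the final walkthrough (must start by hour 37, minus 1-hour gap → hour 36). The tightest is hour 26, so linen setting must start by 26 − 6 = hour 20.
To finish by hour 45, lighting stringing (duration 8) must start no later than hour 37.
Tent raising has several dependents: linen setting (must start by hour 20, minus 1-hour gap → hour 19); floral arrangement (must start by hour 28, minus 1-hour gap → hour 27); lighting stringing (must start by hour 37). The earliest of those limits is hour 19, so tent raising must start by 19 − 5 = hour 14.
Nothing follows table placement; the deadline of hour 45 is its only limit. It must start by 45 − 2 = hour 43.
Venue unlock feeds tent raising (must start by hour 14); table placement (must start by hour 43); linen setting (must start by hour 20); lighting stringing (must start by hour 37, minus 3-hour gap → hour 34). Taking the minimum, venue unlock must finish by hour 14 and start by 14 − 4 = hour 10.

10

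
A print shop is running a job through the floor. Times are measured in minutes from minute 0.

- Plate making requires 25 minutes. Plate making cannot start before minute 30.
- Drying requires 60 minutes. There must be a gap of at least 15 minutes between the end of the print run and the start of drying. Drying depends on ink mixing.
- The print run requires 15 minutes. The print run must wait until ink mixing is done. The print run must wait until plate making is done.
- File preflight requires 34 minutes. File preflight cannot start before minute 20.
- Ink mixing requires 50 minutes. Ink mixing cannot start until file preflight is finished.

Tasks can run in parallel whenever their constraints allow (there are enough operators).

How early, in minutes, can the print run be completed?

119

Plate making cannot begin until its own release at minute 30. It runs from minute 30 to 30 + 25 = minute 55.
After its own release at minute 20, file preflight can start at minute 20 and finishes at minute 54.
Ink mixing cannot begin until file preflight (finishes minute 54). It runs from minute 54 to 54 + 50 = minute 104.
The print run has to wait for ink mixing (finishes minute 104); plate making (finishes minute 55). The latest of these is minute 104, so the print run runs minute 104 to 104 + 15 = minute 119.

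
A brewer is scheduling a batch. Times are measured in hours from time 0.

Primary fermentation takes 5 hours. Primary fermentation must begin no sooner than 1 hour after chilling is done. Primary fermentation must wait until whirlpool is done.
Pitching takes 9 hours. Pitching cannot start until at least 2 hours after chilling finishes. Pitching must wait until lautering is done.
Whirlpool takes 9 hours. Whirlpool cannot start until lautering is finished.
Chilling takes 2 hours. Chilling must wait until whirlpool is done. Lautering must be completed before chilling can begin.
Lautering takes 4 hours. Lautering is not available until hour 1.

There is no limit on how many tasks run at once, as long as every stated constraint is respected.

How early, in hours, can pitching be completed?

Lautering cannot begin until its own release at hour 1. It runs from hour 1 to 1 + 4 = hour 5.
Whirlpool waits on lautering (finishes hour 5), so it starts at hour 5 and finishes at 5 + 9 = hour 14.
For chilling: whirlpool (finishes hour 14); lautering (finishes hour 5). Taking the maximum gives a start of hour 14, and it finishes at 14 + 2 = hour 16.
For pitching: chilling (finishes hour 16, plus 2-hour gap → hour 18); lautering (finishes hour 5). Taking the maximum gives a start of hour 18, and it finishes at 18 + 9 = hour 27.

27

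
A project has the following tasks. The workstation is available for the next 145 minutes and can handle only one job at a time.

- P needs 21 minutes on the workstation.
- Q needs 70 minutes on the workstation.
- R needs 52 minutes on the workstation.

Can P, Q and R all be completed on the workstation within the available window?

Yes

Running back to back, the jobs need 21 + 70 + 52 = 143 minutes on the workstation.
Since 143 ≤ 145, they fit within the window.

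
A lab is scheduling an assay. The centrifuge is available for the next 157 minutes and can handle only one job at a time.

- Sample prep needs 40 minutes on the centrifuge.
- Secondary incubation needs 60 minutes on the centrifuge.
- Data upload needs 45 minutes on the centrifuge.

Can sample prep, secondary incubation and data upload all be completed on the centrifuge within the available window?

Yes

Running back to back, the jobs need 40 + 60 + 45 = 145 minutes on the centrifuge.
Since 145 ≤ 157, they fit within the window.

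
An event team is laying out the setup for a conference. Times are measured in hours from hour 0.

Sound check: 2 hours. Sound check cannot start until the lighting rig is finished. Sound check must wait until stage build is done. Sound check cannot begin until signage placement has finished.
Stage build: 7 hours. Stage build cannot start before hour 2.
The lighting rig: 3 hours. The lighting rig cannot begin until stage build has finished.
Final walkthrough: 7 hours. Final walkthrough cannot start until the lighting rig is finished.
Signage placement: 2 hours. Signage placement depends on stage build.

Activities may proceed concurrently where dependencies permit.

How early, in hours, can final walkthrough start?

After its own release at hour 2, stage build can start at hour 2 and finishes at hour 9.
After stage build (finishes hour 9), the lighting rig can start at hour 9 and finishes at hour 12.
Final walkthrough waits on the lighting rig (finishes hour 12), so the earliest it can start is hour 12.

12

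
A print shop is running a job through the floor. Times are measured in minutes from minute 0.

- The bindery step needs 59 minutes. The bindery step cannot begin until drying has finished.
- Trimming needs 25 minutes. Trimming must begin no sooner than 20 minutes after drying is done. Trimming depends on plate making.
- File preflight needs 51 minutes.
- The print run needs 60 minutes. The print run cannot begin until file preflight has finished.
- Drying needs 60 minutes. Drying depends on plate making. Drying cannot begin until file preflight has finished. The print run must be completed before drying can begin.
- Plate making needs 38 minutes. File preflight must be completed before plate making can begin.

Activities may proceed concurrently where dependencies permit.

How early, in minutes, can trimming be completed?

216

File preflight has no prerequisites, so it starts at minute 0 and finishes at minute 51.
The print run waits on file preflight (finishes minute 51), so it starts at minute 51 and finishes at 51 + 60 = minute 111.
Plate making cannot begin until file preflight (finishes minute 51). It runs from minute 51 to 51 + 38 = minute 89.
Drying has to wait for plate making (finishes minute 89); file preflight (finishes minute 51); the print run (finishes minute 111). The latest of these is minute 111, so drying runs minute 111 to 111 + 60 = minute 171.
Trimming cannot start until drying (finishes minute 171, plus 20-minute gap → minute 191); plate making (finishes minute 89). The controlling bound is minute 191, so trimming finishes at 191 + 25 = minute 216.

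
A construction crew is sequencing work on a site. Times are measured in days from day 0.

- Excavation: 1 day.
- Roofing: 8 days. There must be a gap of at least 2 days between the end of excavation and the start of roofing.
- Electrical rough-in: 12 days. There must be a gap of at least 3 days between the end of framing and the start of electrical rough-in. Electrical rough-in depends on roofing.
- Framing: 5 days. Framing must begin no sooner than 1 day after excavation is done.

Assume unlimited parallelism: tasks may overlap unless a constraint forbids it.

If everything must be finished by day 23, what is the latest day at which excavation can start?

0

To finish by day 23, electrical rough-in (duration 12) must start no later than day 11.
Since electrical rough-in (must start by day 11, minus 3-day gap → day 8) depends on it, framing must finish by day 8. Backing off its 5-day duration gives a latest start of day 3.
Roofing must finish before electrical rough-in (must start by day 11). With an 8-day duration, roofing must start by 11 − 8 = day 3.
For excavation: framing (must start by day 3, minus 1-day gap → day 2); roofing (must start by day 3, minus 2-day gap → day 1). The most restrictive is day 1; with a 1-day duration, excavation must start by day 0.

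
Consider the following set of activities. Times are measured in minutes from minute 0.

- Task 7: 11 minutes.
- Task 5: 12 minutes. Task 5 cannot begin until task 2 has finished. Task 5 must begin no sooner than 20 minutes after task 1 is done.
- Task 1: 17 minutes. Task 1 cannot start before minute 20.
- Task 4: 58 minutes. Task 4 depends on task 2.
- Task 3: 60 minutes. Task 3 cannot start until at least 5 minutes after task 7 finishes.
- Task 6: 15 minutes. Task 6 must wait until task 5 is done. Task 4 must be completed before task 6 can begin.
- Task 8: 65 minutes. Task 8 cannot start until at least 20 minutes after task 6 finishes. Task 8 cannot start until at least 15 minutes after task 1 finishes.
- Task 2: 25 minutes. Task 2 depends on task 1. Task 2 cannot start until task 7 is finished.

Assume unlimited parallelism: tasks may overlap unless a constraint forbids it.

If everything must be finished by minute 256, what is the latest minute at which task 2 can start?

Task 8 has no dependents, so it just needs to finish by minute 256. Starting by 256 − 65 = minute 191 achieves that.
Since task 8 (must start by minute 191, minus 20-minute gap → minute 171) depends on it, task 6 must finish by minute 171. Backing off its 15-minute duration gives a latest start of minute 156.
Task 4 must finish before task 6 (must start by minute 156). With a 58-minute duration, task 4 must start by 156 − 58 = minute 98.
Since task 6 (must start by minute 156) depends on it, task 5 must finish by minute 156. Backing off its 12-minute duration gives a latest start of minute 144.
Task 2 feeds task 4 (must start by minute 98); task 5 (must start by minute 144). Taking the minimum, task 2 must finish by minute 98 and start by 98 − 25 = minute 73.

73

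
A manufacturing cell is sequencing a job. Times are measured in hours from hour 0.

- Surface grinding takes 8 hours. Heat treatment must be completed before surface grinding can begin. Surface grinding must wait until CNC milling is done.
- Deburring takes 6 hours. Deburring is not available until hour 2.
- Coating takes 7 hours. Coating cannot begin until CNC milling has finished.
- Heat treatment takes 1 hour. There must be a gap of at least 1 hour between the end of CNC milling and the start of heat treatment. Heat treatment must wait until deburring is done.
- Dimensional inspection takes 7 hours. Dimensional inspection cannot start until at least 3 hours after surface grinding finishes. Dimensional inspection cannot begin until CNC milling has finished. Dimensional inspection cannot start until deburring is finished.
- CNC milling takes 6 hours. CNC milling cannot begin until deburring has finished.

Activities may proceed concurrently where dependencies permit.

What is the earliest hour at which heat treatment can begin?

15

Deburring cannot begin until its own release at hour 2. It runs from hour 2 to 2 + 6 = hour 8.
CNC milling waits on deburring (finishes hour 8), so it starts at hour 8 and finishes at 8 + 6 = hour 14.
Heat treatment waits on CNC milling (finishes hour 14, plus 1-hour gap → hour 15); deburring (finishes hour 8). The latest of these is hour 15, which is the earliest heat treatment can start.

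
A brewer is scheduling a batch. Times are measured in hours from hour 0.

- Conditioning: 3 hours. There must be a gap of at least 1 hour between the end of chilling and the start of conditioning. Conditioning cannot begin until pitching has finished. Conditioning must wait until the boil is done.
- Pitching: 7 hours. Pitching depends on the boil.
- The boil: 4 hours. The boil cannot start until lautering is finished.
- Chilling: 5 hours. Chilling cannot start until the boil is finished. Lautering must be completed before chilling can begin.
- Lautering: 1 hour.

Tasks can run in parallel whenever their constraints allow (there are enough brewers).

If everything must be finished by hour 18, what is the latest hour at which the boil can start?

4

To finish by hour 18, conditioning (duration 3) must start no later than hour 15.
Chilling has to be done before conditioning (must start by hour 15, minus 1-hour gap → hour 14). That means finishing by hour 14, i.e. starting by 14 − 5 = hour 9.
Since conditioning (must start by hour 15) depends on it, pitching must finish by hour 15. Backing off its 7-hour duration gives a latest start of hour 8.
The boil has several dependents: chilling (must start by hour 9); pitching (must start by hour 8); conditioning (must start by hour 15). The earliest of those limits is hour 8, so the boil must start by 8 − 4 = hour 4.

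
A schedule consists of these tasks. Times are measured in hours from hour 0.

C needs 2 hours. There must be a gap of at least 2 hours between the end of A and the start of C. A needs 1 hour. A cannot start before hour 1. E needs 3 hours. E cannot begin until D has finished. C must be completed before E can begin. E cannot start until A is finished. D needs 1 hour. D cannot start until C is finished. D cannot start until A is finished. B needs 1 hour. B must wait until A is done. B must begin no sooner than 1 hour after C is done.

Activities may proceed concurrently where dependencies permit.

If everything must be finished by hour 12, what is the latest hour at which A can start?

3

Nothing follows B; the deadline of hour 12 is its only limit. It must start by 12 − 1 = hour 11.
E must finish by hour 12; it takes 3 hours, so it must start by 12 − 3 = hour 9.
D must finish before E (must start by hour 9). With a 1-hour duration, D must start by 9 − 1 = hour 8.
C feeds B (must start by hour 11, minus 1-hour gap → hour 10); D (must start by hour 8); E (must start by hour 9). Taking the minimum, C must finish by hour 8 and start by 8 − 2 = hour 6.
A feeds B (must start by hour 11); C (must start by hour 6, minus 2-hour gap → hour 4); D (must start by hour 8); E (must start by hour 9). Taking the minimum, A must finish by hour 4 and start by 4 − 1 = hour 3.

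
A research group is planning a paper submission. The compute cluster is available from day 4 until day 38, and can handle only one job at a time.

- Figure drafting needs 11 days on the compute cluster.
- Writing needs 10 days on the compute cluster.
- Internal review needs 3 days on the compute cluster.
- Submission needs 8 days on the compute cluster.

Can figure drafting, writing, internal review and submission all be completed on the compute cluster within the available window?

The compute cluster window is 38 − 4 = 34 days.
Running back to back, the jobs need 11 + 10 + 3 + 8 = 32 days on the compute cluster.
Since 32 ≤ 34, they fit within the window.

Yes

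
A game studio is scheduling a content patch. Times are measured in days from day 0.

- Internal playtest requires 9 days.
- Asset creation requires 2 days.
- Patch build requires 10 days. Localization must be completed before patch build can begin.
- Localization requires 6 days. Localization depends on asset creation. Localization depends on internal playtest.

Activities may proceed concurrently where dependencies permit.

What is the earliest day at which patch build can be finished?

Nothing blocks internal playtest, so it runs from day 0 to day 9.
Nothing blocks asset creation, so it runs from day 0 to day 2.
Localization has to wait for asset creation (finishes day 2); internal playtest (finishes day 9). The latest of these is day 9, so localization runs day 9 to 9 + 6 = day 15.
Patch build cannot begin until localization (finishes day 15). It runs from day 15 to 15 + 10 = day 25.

25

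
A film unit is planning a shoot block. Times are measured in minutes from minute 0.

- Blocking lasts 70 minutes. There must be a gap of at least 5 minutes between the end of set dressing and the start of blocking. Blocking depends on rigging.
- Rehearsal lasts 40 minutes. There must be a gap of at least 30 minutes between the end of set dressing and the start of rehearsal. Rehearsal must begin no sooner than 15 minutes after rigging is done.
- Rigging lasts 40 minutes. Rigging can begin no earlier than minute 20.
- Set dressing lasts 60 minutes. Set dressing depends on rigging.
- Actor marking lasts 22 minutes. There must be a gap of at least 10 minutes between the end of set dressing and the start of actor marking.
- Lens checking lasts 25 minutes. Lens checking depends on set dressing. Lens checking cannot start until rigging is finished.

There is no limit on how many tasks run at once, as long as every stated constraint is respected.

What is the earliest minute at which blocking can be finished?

After its own release at minute 20, rigging can start at minute 20 and finishes at minute 60.
After rigging (finishes minute 60), set dressing can start at minute 60 and finishes at minute 120.
Blocking needs all of set dressing (finishes minute 120, plus 5-minute gap → minute 125); rigging (finishes minute 60). That puts its earliest start at minute 125; it finishes at 125 + 70 = minute 195.

195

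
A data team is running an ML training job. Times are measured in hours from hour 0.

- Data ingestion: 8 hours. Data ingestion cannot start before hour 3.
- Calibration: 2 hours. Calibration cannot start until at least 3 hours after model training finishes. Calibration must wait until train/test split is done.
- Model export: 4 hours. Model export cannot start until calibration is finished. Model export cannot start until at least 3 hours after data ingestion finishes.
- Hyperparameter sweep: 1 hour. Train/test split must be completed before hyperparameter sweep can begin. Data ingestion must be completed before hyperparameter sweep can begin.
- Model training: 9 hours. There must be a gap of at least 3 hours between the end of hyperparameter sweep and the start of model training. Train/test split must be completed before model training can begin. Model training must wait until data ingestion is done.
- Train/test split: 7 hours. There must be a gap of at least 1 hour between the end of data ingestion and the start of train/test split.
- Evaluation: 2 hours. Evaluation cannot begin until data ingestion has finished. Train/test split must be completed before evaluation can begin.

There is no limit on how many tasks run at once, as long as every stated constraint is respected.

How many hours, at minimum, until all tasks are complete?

Data ingestion cannot begin until its own release at hour 3. It runs from hour 3 to 3 + 8 = hour 11.
Train/test split cannot begin until data ingestion (finishes hour 11, plus 1-hour gap → hour 12). It runs from hour 12 to 12 + 7 = hour 19.
Evaluation has to wait for data ingestion (finishes hour 11); train/test split (finishes hour 19). The latest of these is hour 19, so evaluation runs hour 19 to 19 + 2 = hour 21.
Hyperparameter sweep cannot start until train/test split (finishes hour 19); data ingestion (finishes hour 11). The controlling bound is hour 19, so hyperparameter sweep finishes at 19 + 1 = hour 20.
For model training: hyperparameter sweep (finishes hour 20, plus 3-hour gap → hour 23); train/test split (finishes hour 19); data ingestion (finishes hour 11). Taking the maximum gives a start of hour 23, and it finishes at 23 + 9 = hour 32.
Calibration needs all of model training (finishes hour 32, plus 3-hour gap → hour 35); train/test split (finishes hour 19). That puts its earliest start at hour 35; it finishes at 35 + 2 = hour 37.
Model export needs all of calibration (finishes hour 37); data ingestion (finishes hour 11, plus 3-hour gap → hour 14). That puts its earliest start at hour 37; it finishes at 37 + 4 = hour 41.
All tasks are finished once the last one completes. Finish times: Data ingestion at 11, Train/test split at 19, Hyperparameter sweep at 20, Model training at 32, Evaluation at 21, Calibration at 37, Model export at 41. The latest is hour 41.

41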